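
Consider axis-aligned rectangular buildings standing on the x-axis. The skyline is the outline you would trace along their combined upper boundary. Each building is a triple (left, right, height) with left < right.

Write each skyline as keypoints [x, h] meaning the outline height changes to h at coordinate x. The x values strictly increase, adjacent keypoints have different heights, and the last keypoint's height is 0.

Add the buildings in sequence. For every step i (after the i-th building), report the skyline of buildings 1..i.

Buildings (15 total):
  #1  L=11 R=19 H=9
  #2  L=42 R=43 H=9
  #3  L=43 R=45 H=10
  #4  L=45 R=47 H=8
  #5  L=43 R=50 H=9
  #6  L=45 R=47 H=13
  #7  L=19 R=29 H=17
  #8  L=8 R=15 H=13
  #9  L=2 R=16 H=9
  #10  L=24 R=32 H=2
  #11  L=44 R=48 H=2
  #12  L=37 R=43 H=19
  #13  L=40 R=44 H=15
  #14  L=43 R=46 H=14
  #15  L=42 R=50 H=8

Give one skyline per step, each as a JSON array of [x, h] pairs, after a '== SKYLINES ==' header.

== SKYLINES ==
[[11,9],[19,0]]
[[11,9],[19,0],[42,9],[43,0]]
[[11,9],[19,0],[42,9],[43,10],[45,0]]
[[11,9],[19,0],[42,9],[43,10],[45,8],[47,0]]
[[11,9],[19,0],[42,9],[43,10],[45,9],[50,0]]
[[11,9],[19,0],[42,9],[43,10],[45,13],[47,9],[50,0]]
[[11,9],[19,17],[29,0],[42,9],[43,10],[45,13],[47,9],[50,0]]
[[8,13],[15,9],[19,17],[29,0],[42,9],[43,10],[45,13],[47,9],[50,0]]
[[2,9],[8,13],[15,9],[19,17],[29,0],[42,9],[43,10],[45,13],[47,9],[50,0]]
[[2,9],[8,13],[15,9],[19,17],[29,2],[32,0],[42,9],[43,10],[45,13],[47,9],[50,0]]
[[2,9],[8,13],[15,9],[19,17],[29,2],[32,0],[42,9],[43,10],[45,13],[47,9],[50,0]]
[[2,9],[8,13],[15,9],[19,17],[29,2],[32,0],[37,19],[43,10],[45,13],[47,9],[50,0]]
[[2,9],[8,13],[15,9],[19,17],[29,2],[32,0],[37,19],[43,15],[44,10],[45,13],[47,9],[50,0]]
[[2,9],[8,13],[15,9],[19,17],[29,2],[32,0],[37,19],[43,15],[44,14],[46,13],[47,9],[50,0]]
[[2,9],[8,13],[15,9],[19,17],[29,2],[32,0],[37,19],[43,15],[44,14],[46,13],[47,9],[50,0]]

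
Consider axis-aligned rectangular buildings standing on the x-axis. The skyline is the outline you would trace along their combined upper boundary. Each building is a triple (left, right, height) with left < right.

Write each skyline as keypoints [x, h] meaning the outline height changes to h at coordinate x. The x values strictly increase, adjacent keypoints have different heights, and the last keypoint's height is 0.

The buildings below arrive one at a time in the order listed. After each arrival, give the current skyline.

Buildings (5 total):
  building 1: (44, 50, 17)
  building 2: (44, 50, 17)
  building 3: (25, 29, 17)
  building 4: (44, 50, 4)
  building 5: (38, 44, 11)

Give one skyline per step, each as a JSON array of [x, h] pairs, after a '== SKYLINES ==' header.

== SKYLINES ==
[[44,17],[50,0]]
[[44,17],[50,0]]
[[25,17],[29,0],[44,17],[50,0]]
[[25,17],[29,0],[44,17],[50,0]]
[[25,17],[29,0],[38,11],[44,17],[50,0]]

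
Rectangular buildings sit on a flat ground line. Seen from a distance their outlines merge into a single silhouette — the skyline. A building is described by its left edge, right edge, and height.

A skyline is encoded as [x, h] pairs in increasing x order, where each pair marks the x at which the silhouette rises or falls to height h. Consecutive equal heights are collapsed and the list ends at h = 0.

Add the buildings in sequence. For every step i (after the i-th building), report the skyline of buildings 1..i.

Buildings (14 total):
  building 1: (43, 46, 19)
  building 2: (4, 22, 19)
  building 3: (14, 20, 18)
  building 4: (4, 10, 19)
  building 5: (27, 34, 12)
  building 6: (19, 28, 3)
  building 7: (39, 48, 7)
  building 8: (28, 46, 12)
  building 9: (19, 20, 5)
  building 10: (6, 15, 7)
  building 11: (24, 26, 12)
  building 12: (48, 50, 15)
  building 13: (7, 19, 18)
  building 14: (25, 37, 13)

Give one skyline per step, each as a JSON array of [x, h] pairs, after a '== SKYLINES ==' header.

== SKYLINES ==
[[43,19],[46,0]]
[[4,19],[22,0],[43,19],[46,0]]
[[4,19],[22,0],[43,19],[46,0]]
[[4,19],[22,0],[43,19],[46,0]]
[[4,19],[22,0],[27,12],[34,0],[43,19],[46,0]]
[[4,19],[22,3],[27,12],[34,0],[43,19],[46,0]]
[[4,19],[22,3],[27,12],[34,0],[39,7],[43,19],[46,7],[48,0]]
[[4,19],[22,3],[27,12],[43,19],[46,7],[48,0]]
[[4,19],[22,3],[27,12],[43,19],[46,7],[48,0]]
[[4,19],[22,3],[27,12],[43,19],[46,7],[48,0]]
[[4,19],[22,3],[24,12],[26,3],[27,12],[43,19],[46,7],[48,0]]
[[4,19],[22,3],[24,12],[26,3],[27,12],[43,19],[46,7],[48,15],[50,0]]
[[4,19],[22,3],[24,12],[26,3],[27,12],[43,19],[46,7],[48,15],[50,0]]
[[4,19],[22,3],[24,12],[25,13],[37,12],[43,19],[46,7],[48,15],[50,0]]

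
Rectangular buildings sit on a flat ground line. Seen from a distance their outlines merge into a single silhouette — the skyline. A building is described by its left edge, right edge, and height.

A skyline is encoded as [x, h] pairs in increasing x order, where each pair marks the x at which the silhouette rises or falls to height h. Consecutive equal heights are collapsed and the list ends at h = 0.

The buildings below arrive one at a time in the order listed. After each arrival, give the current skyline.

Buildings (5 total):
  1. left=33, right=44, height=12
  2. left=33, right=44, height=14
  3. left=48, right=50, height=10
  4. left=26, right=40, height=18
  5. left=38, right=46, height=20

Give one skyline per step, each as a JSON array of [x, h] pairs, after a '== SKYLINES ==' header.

== SKYLINES ==
[[33,12],[44,0]]
[[33,14],[44,0]]
[[33,14],[44,0],[48,10],[50,0]]
[[26,18],[40,14],[44,0],[48,10],[50,0]]
[[26,18],[38,20],[46,0],[48,10],[50,0]]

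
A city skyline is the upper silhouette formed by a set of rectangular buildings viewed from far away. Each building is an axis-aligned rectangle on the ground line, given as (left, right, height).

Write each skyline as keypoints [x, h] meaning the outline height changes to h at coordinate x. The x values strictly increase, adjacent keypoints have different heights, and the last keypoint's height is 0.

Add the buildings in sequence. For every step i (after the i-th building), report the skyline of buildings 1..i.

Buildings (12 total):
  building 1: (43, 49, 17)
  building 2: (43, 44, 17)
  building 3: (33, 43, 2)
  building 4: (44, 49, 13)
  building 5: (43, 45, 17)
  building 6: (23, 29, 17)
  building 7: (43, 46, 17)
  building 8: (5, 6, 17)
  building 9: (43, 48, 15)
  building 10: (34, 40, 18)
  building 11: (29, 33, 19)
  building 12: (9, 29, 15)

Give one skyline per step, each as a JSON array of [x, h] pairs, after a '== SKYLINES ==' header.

== SKYLINES ==
[[43,17],[49,0]]
[[43,17],[49,0]]
[[33,2],[43,17],[49,0]]
[[33,2],[43,17],[49,0]]
[[33,2],[43,17],[49,0]]
[[23,17],[29,0],[33,2],[43,17],[49,0]]
[[23,17],[29,0],[33,2],[43,17],[49,0]]
[[5,17],[6,0],[23,17],[29,0],[33,2],[43,17],[49,0]]
[[5,17],[6,0],[23,17],[29,0],[33,2],[43,17],[49,0]]
[[5,17],[6,0],[23,17],[29,0],[33,2],[34,18],[40,2],[43,17],[49,0]]
[[5,17],[6,0],[23,17],[29,19],[33,2],[34,18],[40,2],[43,17],[49,0]]
[[5,17],[6,0],[9,15],[23,17],[29,19],[33,2],[34,18],[40,2],[43,17],[49,0]]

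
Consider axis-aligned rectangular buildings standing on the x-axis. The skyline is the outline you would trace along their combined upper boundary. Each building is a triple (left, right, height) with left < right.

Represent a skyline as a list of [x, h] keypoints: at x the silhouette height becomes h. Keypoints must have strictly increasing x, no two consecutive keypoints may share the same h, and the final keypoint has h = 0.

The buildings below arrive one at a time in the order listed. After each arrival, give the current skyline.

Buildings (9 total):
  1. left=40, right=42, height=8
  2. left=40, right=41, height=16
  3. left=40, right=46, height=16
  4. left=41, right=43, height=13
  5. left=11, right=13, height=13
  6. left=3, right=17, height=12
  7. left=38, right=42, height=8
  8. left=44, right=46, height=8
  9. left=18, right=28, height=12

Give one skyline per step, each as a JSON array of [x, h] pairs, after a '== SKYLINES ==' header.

== SKYLINES ==
[[40,8],[42,0]]
[[40,16],[41,8],[42,0]]
[[40,16],[46,0]]
[[40,16],[46,0]]
[[11,13],[13,0],[40,16],[46,0]]
[[3,12],[11,13],[13,12],[17,0],[40,16],[46,0]]
[[3,12],[11,13],[13,12],[17,0],[38,8],[40,16],[46,0]]
[[3,12],[11,13],[13,12],[17,0],[38,8],[40,16],[46,0]]
[[3,12],[11,13],[13,12],[17,0],[18,12],[28,0],[38,8],[40,16],[46,0]]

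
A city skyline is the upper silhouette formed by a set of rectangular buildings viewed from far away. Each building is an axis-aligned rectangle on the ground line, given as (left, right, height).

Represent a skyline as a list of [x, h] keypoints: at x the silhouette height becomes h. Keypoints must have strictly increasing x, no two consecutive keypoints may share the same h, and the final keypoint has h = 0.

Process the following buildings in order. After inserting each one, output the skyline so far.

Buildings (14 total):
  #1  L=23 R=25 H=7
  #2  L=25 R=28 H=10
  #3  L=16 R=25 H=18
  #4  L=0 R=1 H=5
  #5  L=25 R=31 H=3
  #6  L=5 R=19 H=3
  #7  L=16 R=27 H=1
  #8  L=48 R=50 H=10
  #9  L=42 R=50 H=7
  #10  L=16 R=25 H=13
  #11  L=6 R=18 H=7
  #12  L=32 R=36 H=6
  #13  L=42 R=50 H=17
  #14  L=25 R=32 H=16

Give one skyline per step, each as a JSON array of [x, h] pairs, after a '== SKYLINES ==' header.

== SKYLINES ==
[[23,7],[25,0]]
[[23,7],[25,10],[28,0]]
[[16,18],[25,10],[28,0]]
[[0,5],[1,0],[16,18],[25,10],[28,0]]
[[0,5],[1,0],[16,18],[25,10],[28,3],[31,0]]
[[0,5],[1,0],[5,3],[16,18],[25,10],[28,3],[31,0]]
[[0,5],[1,0],[5,3],[16,18],[25,10],[28,3],[31,0]]
[[0,5],[1,0],[5,3],[16,18],[25,10],[28,3],[31,0],[48,10],[50,0]]
[[0,5],[1,0],[5,3],[16,18],[25,10],[28,3],[31,0],[42,7],[48,10],[50,0]]
[[0,5],[1,0],[5,3],[16,18],[25,10],[28,3],[31,0],[42,7],[48,10],[50,0]]
[[0,5],[1,0],[5,3],[6,7],[16,18],[25,10],[28,3],[31,0],[42,7],[48,10],[50,0]]
[[0,5],[1,0],[5,3],[6,7],[16,18],[25,10],[28,3],[31,0],[32,6],[36,0],[42,7],[48,10],[50,0]]
[[0,5],[1,0],[5,3],[6,7],[16,18],[25,10],[28,3],[31,0],[32,6],[36,0],[42,17],[50,0]]
[[0,5],[1,0],[5,3],[6,7],[16,18],[25,16],[32,6],[36,0],[42,17],[50,0]]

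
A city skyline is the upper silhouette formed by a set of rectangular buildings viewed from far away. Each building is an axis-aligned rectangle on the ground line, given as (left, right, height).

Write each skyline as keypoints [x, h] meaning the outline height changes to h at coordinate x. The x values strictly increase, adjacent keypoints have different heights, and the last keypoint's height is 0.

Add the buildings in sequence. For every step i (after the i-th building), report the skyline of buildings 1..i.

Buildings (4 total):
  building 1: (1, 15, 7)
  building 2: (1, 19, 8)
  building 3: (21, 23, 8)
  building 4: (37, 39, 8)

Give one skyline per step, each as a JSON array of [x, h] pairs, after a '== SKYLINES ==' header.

== SKYLINES ==
[[1,7],[15,0]]
[[1,8],[19,0]]
[[1,8],[19,0],[21,8],[23,0]]
[[1,8],[19,0],[21,8],[23,0],[37,8],[39,0]]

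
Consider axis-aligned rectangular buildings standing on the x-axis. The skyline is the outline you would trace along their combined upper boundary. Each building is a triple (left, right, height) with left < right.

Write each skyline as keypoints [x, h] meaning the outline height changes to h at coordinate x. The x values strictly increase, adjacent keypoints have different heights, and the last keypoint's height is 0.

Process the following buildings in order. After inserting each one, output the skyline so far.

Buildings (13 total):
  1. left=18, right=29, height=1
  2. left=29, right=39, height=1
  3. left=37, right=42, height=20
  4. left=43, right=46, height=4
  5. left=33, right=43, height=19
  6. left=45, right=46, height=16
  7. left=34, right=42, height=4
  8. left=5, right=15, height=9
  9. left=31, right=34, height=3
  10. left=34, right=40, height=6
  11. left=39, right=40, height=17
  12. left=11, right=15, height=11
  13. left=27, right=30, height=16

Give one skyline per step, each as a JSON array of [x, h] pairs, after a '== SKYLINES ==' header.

== SKYLINES ==
[[18,1],[29,0]]
[[18,1],[39,0]]
[[18,1],[37,20],[42,0]]
[[18,1],[37,20],[42,0],[43,4],[46,0]]
[[18,1],[33,19],[37,20],[42,19],[43,4],[46,0]]
[[18,1],[33,19],[37,20],[42,19],[43,4],[45,16],[46,0]]
[[18,1],[33,19],[37,20],[42,19],[43,4],[45,16],[46,0]]
[[5,9],[15,0],[18,1],[33,19],[37,20],[42,19],[43,4],[45,16],[46,0]]
[[5,9],[15,0],[18,1],[31,3],[33,19],[37,20],[42,19],[43,4],[45,16],[46,0]]
[[5,9],[15,0],[18,1],[31,3],[33,19],[37,20],[42,19],[43,4],[45,16],[46,0]]
[[5,9],[15,0],[18,1],[31,3],[33,19],[37,20],[42,19],[43,4],[45,16],[46,0]]
[[5,9],[11,11],[15,0],[18,1],[31,3],[33,19],[37,20],[42,19],[43,4],[45,16],[46,0]]
[[5,9],[11,11],[15,0],[18,1],[27,16],[30,1],[31,3],[33,19],[37,20],[42,19],[43,4],[45,16],[46,0]]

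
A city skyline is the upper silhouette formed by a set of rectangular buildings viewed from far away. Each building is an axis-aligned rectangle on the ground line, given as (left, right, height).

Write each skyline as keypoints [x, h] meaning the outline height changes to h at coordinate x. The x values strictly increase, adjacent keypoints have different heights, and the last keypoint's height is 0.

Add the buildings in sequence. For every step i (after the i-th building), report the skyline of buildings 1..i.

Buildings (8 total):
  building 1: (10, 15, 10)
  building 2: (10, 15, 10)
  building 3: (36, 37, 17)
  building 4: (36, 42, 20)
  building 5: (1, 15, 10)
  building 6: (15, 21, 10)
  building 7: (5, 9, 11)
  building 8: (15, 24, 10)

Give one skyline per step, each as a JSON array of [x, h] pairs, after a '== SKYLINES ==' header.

== SKYLINES ==
[[10,10],[15,0]]
[[10,10],[15,0]]
[[10,10],[15,0],[36,17],[37,0]]
[[10,10],[15,0],[36,20],[42,0]]
[[1,10],[15,0],[36,20],[42,0]]
[[1,10],[21,0],[36,20],[42,0]]
[[1,10],[5,11],[9,10],[21,0],[36,20],[42,0]]
[[1,10],[5,11],[9,10],[24,0],[36,20],[42,0]]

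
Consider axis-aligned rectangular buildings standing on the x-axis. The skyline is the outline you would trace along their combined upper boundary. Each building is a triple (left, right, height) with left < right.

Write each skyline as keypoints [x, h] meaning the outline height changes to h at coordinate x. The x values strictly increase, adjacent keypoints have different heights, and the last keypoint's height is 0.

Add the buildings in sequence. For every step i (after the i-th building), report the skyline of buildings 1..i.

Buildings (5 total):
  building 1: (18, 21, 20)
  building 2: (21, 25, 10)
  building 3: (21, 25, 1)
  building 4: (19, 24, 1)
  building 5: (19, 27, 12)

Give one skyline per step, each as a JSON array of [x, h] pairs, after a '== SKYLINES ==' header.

== SKYLINES ==
[[18,20],[21,0]]
[[18,20],[21,10],[25,0]]
[[18,20],[21,10],[25,0]]
[[18,20],[21,10],[25,0]]
[[18,20],[21,12],[27,0]]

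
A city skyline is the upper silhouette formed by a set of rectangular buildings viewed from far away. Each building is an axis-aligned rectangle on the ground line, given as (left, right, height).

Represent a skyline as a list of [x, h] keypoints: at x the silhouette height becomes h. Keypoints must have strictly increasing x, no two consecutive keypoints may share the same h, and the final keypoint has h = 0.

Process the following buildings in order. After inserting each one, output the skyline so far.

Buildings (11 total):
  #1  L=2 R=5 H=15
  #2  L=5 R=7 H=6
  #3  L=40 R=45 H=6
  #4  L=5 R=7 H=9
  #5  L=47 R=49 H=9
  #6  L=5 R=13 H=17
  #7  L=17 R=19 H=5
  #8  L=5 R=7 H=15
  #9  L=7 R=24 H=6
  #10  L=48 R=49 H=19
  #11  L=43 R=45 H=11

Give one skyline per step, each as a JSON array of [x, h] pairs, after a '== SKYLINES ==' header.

== SKYLINES ==
[[2,15],[5,0]]
[[2,15],[5,6],[7,0]]
[[2,15],[5,6],[7,0],[40,6],[45,0]]
[[2,15],[5,9],[7,0],[40,6],[45,0]]
[[2,15],[5,9],[7,0],[40,6],[45,0],[47,9],[49,0]]
[[2,15],[5,17],[13,0],[40,6],[45,0],[47,9],[49,0]]
[[2,15],[5,17],[13,0],[17,5],[19,0],[40,6],[45,0],[47,9],[49,0]]
[[2,15],[5,17],[13,0],[17,5],[19,0],[40,6],[45,0],[47,9],[49,0]]
[[2,15],[5,17],[13,6],[24,0],[40,6],[45,0],[47,9],[49,0]]
[[2,15],[5,17],[13,6],[24,0],[40,6],[45,0],[47,9],[48,19],[49,0]]
[[2,15],[5,17],[13,6],[24,0],[40,6],[43,11],[45,0],[47,9],[48,19],[49,0]]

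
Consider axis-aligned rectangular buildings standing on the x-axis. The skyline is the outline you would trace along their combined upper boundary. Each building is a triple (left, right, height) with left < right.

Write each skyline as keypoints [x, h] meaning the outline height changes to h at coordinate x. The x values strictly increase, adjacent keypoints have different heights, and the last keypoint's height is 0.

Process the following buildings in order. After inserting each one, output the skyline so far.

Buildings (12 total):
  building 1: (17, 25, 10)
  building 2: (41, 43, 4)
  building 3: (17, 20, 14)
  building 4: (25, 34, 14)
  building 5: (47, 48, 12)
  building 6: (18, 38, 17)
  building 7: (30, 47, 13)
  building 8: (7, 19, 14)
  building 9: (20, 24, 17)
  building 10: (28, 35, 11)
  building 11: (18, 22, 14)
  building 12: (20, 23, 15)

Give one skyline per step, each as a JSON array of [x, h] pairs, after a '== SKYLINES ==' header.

== SKYLINES ==
[[17,10],[25,0]]
[[17,10],[25,0],[41,4],[43,0]]
[[17,14],[20,10],[25,0],[41,4],[43,0]]
[[17,14],[20,10],[25,14],[34,0],[41,4],[43,0]]
[[17,14],[20,10],[25,14],[34,0],[41,4],[43,0],[47,12],[48,0]]
[[17,14],[18,17],[38,0],[41,4],[43,0],[47,12],[48,0]]
[[17,14],[18,17],[38,13],[47,12],[48,0]]
[[7,14],[18,17],[38,13],[47,12],[48,0]]
[[7,14],[18,17],[38,13],[47,12],[48,0]]
[[7,14],[18,17],[38,13],[47,12],[48,0]]
[[7,14],[18,17],[38,13],[47,12],[48,0]]
[[7,14],[18,17],[38,13],[47,12],[48,0]]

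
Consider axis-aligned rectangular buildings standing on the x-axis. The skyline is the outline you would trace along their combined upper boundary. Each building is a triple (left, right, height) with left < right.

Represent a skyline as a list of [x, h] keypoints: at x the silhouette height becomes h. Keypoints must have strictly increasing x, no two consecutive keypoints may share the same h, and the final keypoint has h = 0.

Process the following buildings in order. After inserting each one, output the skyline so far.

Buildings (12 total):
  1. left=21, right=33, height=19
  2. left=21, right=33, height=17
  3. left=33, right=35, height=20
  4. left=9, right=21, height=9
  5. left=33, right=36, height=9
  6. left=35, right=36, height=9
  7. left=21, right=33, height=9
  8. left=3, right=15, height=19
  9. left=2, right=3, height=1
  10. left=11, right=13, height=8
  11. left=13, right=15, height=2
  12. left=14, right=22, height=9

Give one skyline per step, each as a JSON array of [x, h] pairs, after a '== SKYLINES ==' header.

== SKYLINES ==
[[21,19],[33,0]]
[[21,19],[33,0]]
[[21,19],[33,20],[35,0]]
[[9,9],[21,19],[33,20],[35,0]]
[[9,9],[21,19],[33,20],[35,9],[36,0]]
[[9,9],[21,19],[33,20],[35,9],[36,0]]
[[9,9],[21,19],[33,20],[35,9],[36,0]]
[[3,19],[15,9],[21,19],[33,20],[35,9],[36,0]]
[[2,1],[3,19],[15,9],[21,19],[33,20],[35,9],[36,0]]
[[2,1],[3,19],[15,9],[21,19],[33,20],[35,9],[36,0]]
[[2,1],[3,19],[15,9],[21,19],[33,20],[35,9],[36,0]]
[[2,1],[3,19],[15,9],[21,19],[33,20],[35,9],[36,0]]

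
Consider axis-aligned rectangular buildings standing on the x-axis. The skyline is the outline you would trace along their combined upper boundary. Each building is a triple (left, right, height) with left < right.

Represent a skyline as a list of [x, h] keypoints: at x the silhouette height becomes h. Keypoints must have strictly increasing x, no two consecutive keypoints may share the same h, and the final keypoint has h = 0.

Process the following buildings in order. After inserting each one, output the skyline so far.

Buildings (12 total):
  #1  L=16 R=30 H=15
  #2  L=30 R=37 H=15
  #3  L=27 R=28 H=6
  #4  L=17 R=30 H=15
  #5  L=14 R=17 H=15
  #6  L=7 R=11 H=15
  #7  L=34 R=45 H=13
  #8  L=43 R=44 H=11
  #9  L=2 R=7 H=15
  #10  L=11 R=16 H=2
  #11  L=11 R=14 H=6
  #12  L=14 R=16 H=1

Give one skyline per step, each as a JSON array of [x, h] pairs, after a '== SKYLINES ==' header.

== SKYLINES ==
[[16,15],[30,0]]
[[16,15],[37,0]]
[[16,15],[37,0]]
[[16,15],[37,0]]
[[14,15],[37,0]]
[[7,15],[11,0],[14,15],[37,0]]
[[7,15],[11,0],[14,15],[37,13],[45,0]]
[[7,15],[11,0],[14,15],[37,13],[45,0]]
[[2,15],[11,0],[14,15],[37,13],[45,0]]
[[2,15],[11,2],[14,15],[37,13],[45,0]]
[[2,15],[11,6],[14,15],[37,13],[45,0]]
[[2,15],[11,6],[14,15],[37,13],[45,0]]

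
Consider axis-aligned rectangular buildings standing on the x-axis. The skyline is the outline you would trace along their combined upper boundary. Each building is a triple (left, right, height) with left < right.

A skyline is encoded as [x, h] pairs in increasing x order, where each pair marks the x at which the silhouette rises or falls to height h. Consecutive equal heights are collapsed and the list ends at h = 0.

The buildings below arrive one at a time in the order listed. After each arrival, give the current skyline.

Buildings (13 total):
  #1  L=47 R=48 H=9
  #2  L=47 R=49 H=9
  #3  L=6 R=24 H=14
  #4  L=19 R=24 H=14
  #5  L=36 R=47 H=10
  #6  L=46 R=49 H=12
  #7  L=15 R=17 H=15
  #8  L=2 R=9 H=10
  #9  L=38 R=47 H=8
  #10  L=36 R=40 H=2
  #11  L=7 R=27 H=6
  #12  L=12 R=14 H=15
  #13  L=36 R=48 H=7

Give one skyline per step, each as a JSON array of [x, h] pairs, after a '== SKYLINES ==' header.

== SKYLINES ==
[[47,9],[48,0]]
[[47,9],[49,0]]
[[6,14],[24,0],[47,9],[49,0]]
[[6,14],[24,0],[47,9],[49,0]]
[[6,14],[24,0],[36,10],[47,9],[49,0]]
[[6,14],[24,0],[36,10],[46,12],[49,0]]
[[6,14],[15,15],[17,14],[24,0],[36,10],[46,12],[49,0]]
[[2,10],[6,14],[15,15],[17,14],[24,0],[36,10],[46,12],[49,0]]
[[2,10],[6,14],[15,15],[17,14],[24,0],[36,10],[46,12],[49,0]]
[[2,10],[6,14],[15,15],[17,14],[24,0],[36,10],[46,12],[49,0]]
[[2,10],[6,14],[15,15],[17,14],[24,6],[27,0],[36,10],[46,12],[49,0]]
[[2,10],[6,14],[12,15],[14,14],[15,15],[17,14],[24,6],[27,0],[36,10],[46,12],[49,0]]
[[2,10],[6,14],[12,15],[14,14],[15,15],[17,14],[24,6],[27,0],[36,10],[46,12],[49,0]]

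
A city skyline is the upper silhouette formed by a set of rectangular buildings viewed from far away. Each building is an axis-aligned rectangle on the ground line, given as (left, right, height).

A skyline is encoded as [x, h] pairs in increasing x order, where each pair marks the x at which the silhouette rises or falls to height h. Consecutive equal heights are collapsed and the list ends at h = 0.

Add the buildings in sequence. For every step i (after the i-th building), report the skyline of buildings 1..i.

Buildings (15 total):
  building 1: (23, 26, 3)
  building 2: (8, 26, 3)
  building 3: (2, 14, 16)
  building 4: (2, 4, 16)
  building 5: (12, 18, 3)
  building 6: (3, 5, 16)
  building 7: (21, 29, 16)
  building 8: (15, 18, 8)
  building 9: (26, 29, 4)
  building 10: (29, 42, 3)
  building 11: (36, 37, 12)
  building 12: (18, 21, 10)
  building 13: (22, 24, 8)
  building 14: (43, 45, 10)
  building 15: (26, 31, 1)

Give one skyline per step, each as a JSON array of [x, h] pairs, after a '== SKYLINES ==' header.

== SKYLINES ==
[[23,3],[26,0]]
[[8,3],[26,0]]
[[2,16],[14,3],[26,0]]
[[2,16],[14,3],[26,0]]
[[2,16],[14,3],[26,0]]
[[2,16],[14,3],[26,0]]
[[2,16],[14,3],[21,16],[29,0]]
[[2,16],[14,3],[15,8],[18,3],[21,16],[29,0]]
[[2,16],[14,3],[15,8],[18,3],[21,16],[29,0]]
[[2,16],[14,3],[15,8],[18,3],[21,16],[29,3],[42,0]]
[[2,16],[14,3],[15,8],[18,3],[21,16],[29,3],[36,12],[37,3],[42,0]]
[[2,16],[14,3],[15,8],[18,10],[21,16],[29,3],[36,12],[37,3],[42,0]]
[[2,16],[14,3],[15,8],[18,10],[21,16],[29,3],[36,12],[37,3],[42,0]]
[[2,16],[14,3],[15,8],[18,10],[21,16],[29,3],[36,12],[37,3],[42,0],[43,10],[45,0]]
[[2,16],[14,3],[15,8],[18,10],[21,16],[29,3],[36,12],[37,3],[42,0],[43,10],[45,0]]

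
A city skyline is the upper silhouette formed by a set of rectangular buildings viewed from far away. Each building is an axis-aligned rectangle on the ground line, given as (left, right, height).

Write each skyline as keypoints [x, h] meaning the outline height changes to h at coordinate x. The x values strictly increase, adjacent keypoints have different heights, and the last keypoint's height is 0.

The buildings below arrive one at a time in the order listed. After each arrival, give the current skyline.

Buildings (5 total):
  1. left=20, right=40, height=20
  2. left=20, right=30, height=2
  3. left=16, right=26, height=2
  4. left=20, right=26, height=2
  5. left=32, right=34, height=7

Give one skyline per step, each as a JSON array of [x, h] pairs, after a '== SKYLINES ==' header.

== SKYLINES ==
[[20,20],[40,0]]
[[20,20],[40,0]]
[[16,2],[20,20],[40,0]]
[[16,2],[20,20],[40,0]]
[[16,2],[20,20],[40,0]]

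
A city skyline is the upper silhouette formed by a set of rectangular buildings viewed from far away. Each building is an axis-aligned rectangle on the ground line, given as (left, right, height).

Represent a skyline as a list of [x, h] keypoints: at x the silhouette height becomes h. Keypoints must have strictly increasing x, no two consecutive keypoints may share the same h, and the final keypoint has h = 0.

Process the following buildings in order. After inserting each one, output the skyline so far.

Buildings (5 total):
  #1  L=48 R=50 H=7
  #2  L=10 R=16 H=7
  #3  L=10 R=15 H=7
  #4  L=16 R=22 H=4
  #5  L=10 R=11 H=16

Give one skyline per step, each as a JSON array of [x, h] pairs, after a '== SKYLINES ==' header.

== SKYLINES ==
[[48,7],[50,0]]
[[10,7],[16,0],[48,7],[50,0]]
[[10,7],[16,0],[48,7],[50,0]]
[[10,7],[16,4],[22,0],[48,7],[50,0]]
[[10,16],[11,7],[16,4],[22,0],[48,7],[50,0]]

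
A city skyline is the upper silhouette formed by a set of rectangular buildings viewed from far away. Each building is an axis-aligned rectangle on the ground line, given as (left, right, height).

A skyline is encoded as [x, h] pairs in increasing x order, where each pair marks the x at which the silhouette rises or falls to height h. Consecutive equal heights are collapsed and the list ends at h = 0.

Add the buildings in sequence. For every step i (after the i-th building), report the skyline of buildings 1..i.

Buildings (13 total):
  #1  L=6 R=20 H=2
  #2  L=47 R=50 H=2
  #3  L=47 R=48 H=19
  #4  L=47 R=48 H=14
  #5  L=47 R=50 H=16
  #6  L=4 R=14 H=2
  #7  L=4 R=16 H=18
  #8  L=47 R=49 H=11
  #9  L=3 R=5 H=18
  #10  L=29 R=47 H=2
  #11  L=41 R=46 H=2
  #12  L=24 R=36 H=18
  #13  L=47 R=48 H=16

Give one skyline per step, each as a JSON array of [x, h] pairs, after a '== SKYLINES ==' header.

== SKYLINES ==
[[6,2],[20,0]]
[[6,2],[20,0],[47,2],[50,0]]
[[6,2],[20,0],[47,19],[48,2],[50,0]]
[[6,2],[20,0],[47,19],[48,2],[50,0]]
[[6,2],[20,0],[47,19],[48,16],[50,0]]
[[4,2],[20,0],[47,19],[48,16],[50,0]]
[[4,18],[16,2],[20,0],[47,19],[48,16],[50,0]]
[[4,18],[16,2],[20,0],[47,19],[48,16],[50,0]]
[[3,18],[16,2],[20,0],[47,19],[48,16],[50,0]]
[[3,18],[16,2],[20,0],[29,2],[47,19],[48,16],[50,0]]
[[3,18],[16,2],[20,0],[29,2],[47,19],[48,16],[50,0]]
[[3,18],[16,2],[20,0],[24,18],[36,2],[47,19],[48,16],[50,0]]
[[3,18],[16,2],[20,0],[24,18],[36,2],[47,19],[48,16],[50,0]]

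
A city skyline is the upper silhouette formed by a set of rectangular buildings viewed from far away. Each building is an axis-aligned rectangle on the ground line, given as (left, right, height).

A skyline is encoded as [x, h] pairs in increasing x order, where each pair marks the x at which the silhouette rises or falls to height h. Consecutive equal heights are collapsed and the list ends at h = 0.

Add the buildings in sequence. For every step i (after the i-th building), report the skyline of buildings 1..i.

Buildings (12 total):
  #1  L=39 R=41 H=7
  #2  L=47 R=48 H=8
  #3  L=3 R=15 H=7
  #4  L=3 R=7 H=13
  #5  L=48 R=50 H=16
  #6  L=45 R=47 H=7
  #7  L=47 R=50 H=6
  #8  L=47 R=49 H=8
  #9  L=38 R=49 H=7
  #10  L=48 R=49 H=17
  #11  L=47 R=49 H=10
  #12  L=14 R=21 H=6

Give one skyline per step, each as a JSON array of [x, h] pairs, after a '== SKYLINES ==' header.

== SKYLINES ==
[[39,7],[41,0]]
[[39,7],[41,0],[47,8],[48,0]]
[[3,7],[15,0],[39,7],[41,0],[47,8],[48,0]]
[[3,13],[7,7],[15,0],[39,7],[41,0],[47,8],[48,0]]
[[3,13],[7,7],[15,0],[39,7],[41,0],[47,8],[48,16],[50,0]]
[[3,13],[7,7],[15,0],[39,7],[41,0],[45,7],[47,8],[48,16],[50,0]]
[[3,13],[7,7],[15,0],[39,7],[41,0],[45,7],[47,8],[48,16],[50,0]]
[[3,13],[7,7],[15,0],[39,7],[41,0],[45,7],[47,8],[48,16],[50,0]]
[[3,13],[7,7],[15,0],[38,7],[47,8],[48,16],[50,0]]
[[3,13],[7,7],[15,0],[38,7],[47,8],[48,17],[49,16],[50,0]]
[[3,13],[7,7],[15,0],[38,7],[47,10],[48,17],[49,16],[50,0]]
[[3,13],[7,7],[15,6],[21,0],[38,7],[47,10],[48,17],[49,16],[50,0]]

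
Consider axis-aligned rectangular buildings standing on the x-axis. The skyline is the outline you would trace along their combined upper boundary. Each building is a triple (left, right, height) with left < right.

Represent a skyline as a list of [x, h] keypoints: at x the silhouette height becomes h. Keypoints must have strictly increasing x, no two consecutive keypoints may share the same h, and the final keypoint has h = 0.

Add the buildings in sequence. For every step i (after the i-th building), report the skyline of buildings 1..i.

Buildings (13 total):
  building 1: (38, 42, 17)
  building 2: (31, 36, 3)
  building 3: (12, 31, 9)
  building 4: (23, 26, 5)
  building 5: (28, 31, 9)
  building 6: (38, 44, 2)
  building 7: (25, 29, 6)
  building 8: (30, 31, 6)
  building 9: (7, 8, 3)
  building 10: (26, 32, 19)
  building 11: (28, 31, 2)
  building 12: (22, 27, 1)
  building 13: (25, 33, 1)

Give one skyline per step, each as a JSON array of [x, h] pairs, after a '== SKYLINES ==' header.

== SKYLINES ==
[[38,17],[42,0]]
[[31,3],[36,0],[38,17],[42,0]]
[[12,9],[31,3],[36,0],[38,17],[42,0]]
[[12,9],[31,3],[36,0],[38,17],[42,0]]
[[12,9],[31,3],[36,0],[38,17],[42,0]]
[[12,9],[31,3],[36,0],[38,17],[42,2],[44,0]]
[[12,9],[31,3],[36,0],[38,17],[42,2],[44,0]]
[[12,9],[31,3],[36,0],[38,17],[42,2],[44,0]]
[[7,3],[8,0],[12,9],[31,3],[36,0],[38,17],[42,2],[44,0]]
[[7,3],[8,0],[12,9],[26,19],[32,3],[36,0],[38,17],[42,2],[44,0]]
[[7,3],[8,0],[12,9],[26,19],[32,3],[36,0],[38,17],[42,2],[44,0]]
[[7,3],[8,0],[12,9],[26,19],[32,3],[36,0],[38,17],[42,2],[44,0]]
[[7,3],[8,0],[12,9],[26,19],[32,3],[36,0],[38,17],[42,2],[44,0]]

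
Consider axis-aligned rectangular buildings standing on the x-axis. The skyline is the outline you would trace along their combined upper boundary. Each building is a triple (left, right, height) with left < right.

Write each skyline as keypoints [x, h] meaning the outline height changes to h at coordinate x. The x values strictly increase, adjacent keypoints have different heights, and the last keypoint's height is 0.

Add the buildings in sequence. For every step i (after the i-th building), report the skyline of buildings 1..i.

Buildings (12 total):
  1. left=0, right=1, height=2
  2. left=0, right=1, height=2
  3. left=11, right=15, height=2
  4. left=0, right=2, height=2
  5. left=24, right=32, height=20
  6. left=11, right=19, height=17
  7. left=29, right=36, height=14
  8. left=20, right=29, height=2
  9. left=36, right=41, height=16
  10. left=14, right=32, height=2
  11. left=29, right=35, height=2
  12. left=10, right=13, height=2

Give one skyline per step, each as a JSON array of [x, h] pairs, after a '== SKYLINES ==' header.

== SKYLINES ==
[[0,2],[1,0]]
[[0,2],[1,0]]
[[0,2],[1,0],[11,2],[15,0]]
[[0,2],[2,0],[11,2],[15,0]]
[[0,2],[2,0],[11,2],[15,0],[24,20],[32,0]]
[[0,2],[2,0],[11,17],[19,0],[24,20],[32,0]]
[[0,2],[2,0],[11,17],[19,0],[24,20],[32,14],[36,0]]
[[0,2],[2,0],[11,17],[19,0],[20,2],[24,20],[32,14],[36,0]]
[[0,2],[2,0],[11,17],[19,0],[20,2],[24,20],[32,14],[36,16],[41,0]]
[[0,2],[2,0],[11,17],[19,2],[24,20],[32,14],[36,16],[41,0]]
[[0,2],[2,0],[11,17],[19,2],[24,20],[32,14],[36,16],[41,0]]
[[0,2],[2,0],[10,2],[11,17],[19,2],[24,20],[32,14],[36,16],[41,0]]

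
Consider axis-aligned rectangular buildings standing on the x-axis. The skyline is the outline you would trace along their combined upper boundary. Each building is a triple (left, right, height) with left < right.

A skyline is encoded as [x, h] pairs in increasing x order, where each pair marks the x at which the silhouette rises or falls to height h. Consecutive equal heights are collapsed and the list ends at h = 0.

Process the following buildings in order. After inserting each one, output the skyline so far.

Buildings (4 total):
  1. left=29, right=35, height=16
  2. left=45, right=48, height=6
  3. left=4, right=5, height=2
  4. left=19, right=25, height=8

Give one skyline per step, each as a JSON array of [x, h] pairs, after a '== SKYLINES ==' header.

== SKYLINES ==
[[29,16],[35,0]]
[[29,16],[35,0],[45,6],[48,0]]
[[4,2],[5,0],[29,16],[35,0],[45,6],[48,0]]
[[4,2],[5,0],[19,8],[25,0],[29,16],[35,0],[45,6],[48,0]]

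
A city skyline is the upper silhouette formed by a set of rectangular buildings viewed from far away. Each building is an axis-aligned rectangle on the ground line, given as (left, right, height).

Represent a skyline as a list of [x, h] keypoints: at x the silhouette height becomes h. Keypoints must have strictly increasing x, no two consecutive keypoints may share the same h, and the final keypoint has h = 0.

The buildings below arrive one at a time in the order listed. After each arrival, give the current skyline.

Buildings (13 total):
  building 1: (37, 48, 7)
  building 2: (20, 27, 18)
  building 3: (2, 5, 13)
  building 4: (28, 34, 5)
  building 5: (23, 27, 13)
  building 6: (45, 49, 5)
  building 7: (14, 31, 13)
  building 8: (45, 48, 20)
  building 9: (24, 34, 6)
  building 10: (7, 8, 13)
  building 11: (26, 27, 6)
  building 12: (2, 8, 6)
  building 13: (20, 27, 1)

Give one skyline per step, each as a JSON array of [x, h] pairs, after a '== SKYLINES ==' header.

== SKYLINES ==
[[37,7],[48,0]]
[[20,18],[27,0],[37,7],[48,0]]
[[2,13],[5,0],[20,18],[27,0],[37,7],[48,0]]
[[2,13],[5,0],[20,18],[27,0],[28,5],[34,0],[37,7],[48,0]]
[[2,13],[5,0],[20,18],[27,0],[28,5],[34,0],[37,7],[48,0]]
[[2,13],[5,0],[20,18],[27,0],[28,5],[34,0],[37,7],[48,5],[49,0]]
[[2,13],[5,0],[14,13],[20,18],[27,13],[31,5],[34,0],[37,7],[48,5],[49,0]]
[[2,13],[5,0],[14,13],[20,18],[27,13],[31,5],[34,0],[37,7],[45,20],[48,5],[49,0]]
[[2,13],[5,0],[14,13],[20,18],[27,13],[31,6],[34,0],[37,7],[45,20],[48,5],[49,0]]
[[2,13],[5,0],[7,13],[8,0],[14,13],[20,18],[27,13],[31,6],[34,0],[37,7],[45,20],[48,5],[49,0]]
[[2,13],[5,0],[7,13],[8,0],[14,13],[20,18],[27,13],[31,6],[34,0],[37,7],[45,20],[48,5],[49,0]]
[[2,13],[5,6],[7,13],[8,0],[14,13],[20,18],[27,13],[31,6],[34,0],[37,7],[45,20],[48,5],[49,0]]
[[2,13],[5,6],[7,13],[8,0],[14,13],[20,18],[27,13],[31,6],[34,0],[37,7],[45,20],[48,5],[49,0]]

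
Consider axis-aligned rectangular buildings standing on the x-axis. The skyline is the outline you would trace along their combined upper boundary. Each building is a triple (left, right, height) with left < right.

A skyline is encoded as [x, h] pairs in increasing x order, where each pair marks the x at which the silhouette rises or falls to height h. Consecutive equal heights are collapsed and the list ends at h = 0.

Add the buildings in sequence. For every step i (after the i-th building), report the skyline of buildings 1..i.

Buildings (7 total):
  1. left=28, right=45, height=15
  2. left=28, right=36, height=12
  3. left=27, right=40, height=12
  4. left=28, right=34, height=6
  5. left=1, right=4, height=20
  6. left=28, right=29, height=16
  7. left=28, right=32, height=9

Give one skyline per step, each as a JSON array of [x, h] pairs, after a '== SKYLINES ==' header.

== SKYLINES ==
[[28,15],[45,0]]
[[28,15],[45,0]]
[[27,12],[28,15],[45,0]]
[[27,12],[28,15],[45,0]]
[[1,20],[4,0],[27,12],[28,15],[45,0]]
[[1,20],[4,0],[27,12],[28,16],[29,15],[45,0]]
[[1,20],[4,0],[27,12],[28,16],[29,15],[45,0]]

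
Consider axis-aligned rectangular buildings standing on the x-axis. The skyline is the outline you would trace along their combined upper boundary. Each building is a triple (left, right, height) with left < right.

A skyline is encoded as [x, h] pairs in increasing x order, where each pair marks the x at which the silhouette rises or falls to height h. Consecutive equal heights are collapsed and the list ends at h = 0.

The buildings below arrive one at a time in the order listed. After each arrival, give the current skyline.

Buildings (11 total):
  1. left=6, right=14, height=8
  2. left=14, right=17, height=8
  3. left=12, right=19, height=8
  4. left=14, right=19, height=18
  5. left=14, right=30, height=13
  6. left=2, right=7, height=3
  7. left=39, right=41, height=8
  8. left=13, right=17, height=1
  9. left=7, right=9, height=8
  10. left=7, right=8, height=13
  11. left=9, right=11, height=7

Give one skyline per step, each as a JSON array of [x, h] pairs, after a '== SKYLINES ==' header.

== SKYLINES ==
[[6,8],[14,0]]
[[6,8],[17,0]]
[[6,8],[19,0]]
[[6,8],[14,18],[19,0]]
[[6,8],[14,18],[19,13],[30,0]]
[[2,3],[6,8],[14,18],[19,13],[30,0]]
[[2,3],[6,8],[14,18],[19,13],[30,0],[39,8],[41,0]]
[[2,3],[6,8],[14,18],[19,13],[30,0],[39,8],[41,0]]
[[2,3],[6,8],[14,18],[19,13],[30,0],[39,8],[41,0]]
[[2,3],[6,8],[7,13],[8,8],[14,18],[19,13],[30,0],[39,8],[41,0]]
[[2,3],[6,8],[7,13],[8,8],[14,18],[19,13],[30,0],[39,8],[41,0]]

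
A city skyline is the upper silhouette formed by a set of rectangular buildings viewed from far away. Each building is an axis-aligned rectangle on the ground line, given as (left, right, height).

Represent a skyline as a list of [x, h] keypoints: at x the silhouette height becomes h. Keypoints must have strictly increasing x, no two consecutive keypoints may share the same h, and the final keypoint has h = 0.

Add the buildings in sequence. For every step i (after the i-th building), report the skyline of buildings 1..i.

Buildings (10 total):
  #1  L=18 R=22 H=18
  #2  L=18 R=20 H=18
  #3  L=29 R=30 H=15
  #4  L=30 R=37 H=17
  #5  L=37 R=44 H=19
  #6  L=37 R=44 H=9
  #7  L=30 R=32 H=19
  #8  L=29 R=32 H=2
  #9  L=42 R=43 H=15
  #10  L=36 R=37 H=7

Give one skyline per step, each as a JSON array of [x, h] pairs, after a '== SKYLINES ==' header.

== SKYLINES ==
[[18,18],[22,0]]
[[18,18],[22,0]]
[[18,18],[22,0],[29,15],[30,0]]
[[18,18],[22,0],[29,15],[30,17],[37,0]]
[[18,18],[22,0],[29,15],[30,17],[37,19],[44,0]]
[[18,18],[22,0],[29,15],[30,17],[37,19],[44,0]]
[[18,18],[22,0],[29,15],[30,19],[32,17],[37,19],[44,0]]
[[18,18],[22,0],[29,15],[30,19],[32,17],[37,19],[44,0]]
[[18,18],[22,0],[29,15],[30,19],[32,17],[37,19],[44,0]]
[[18,18],[22,0],[29,15],[30,19],[32,17],[37,19],[44,0]]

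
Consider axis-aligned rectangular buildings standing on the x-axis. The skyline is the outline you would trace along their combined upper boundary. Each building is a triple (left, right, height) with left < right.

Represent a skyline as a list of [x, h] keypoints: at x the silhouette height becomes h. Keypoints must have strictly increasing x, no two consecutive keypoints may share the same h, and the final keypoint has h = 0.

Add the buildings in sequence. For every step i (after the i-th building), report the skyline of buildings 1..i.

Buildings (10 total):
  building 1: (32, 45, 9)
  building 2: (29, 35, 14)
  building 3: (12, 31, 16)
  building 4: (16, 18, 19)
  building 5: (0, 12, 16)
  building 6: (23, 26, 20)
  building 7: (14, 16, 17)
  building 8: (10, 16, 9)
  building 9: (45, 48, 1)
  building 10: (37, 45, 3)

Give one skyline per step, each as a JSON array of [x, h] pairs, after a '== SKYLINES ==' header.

== SKYLINES ==
[[32,9],[45,0]]
[[29,14],[35,9],[45,0]]
[[12,16],[31,14],[35,9],[45,0]]
[[12,16],[16,19],[18,16],[31,14],[35,9],[45,0]]
[[0,16],[16,19],[18,16],[31,14],[35,9],[45,0]]
[[0,16],[16,19],[18,16],[23,20],[26,16],[31,14],[35,9],[45,0]]
[[0,16],[14,17],[16,19],[18,16],[23,20],[26,16],[31,14],[35,9],[45,0]]
[[0,16],[14,17],[16,19],[18,16],[23,20],[26,16],[31,14],[35,9],[45,0]]
[[0,16],[14,17],[16,19],[18,16],[23,20],[26,16],[31,14],[35,9],[45,1],[48,0]]
[[0,16],[14,17],[16,19],[18,16],[23,20],[26,16],[31,14],[35,9],[45,1],[48,0]]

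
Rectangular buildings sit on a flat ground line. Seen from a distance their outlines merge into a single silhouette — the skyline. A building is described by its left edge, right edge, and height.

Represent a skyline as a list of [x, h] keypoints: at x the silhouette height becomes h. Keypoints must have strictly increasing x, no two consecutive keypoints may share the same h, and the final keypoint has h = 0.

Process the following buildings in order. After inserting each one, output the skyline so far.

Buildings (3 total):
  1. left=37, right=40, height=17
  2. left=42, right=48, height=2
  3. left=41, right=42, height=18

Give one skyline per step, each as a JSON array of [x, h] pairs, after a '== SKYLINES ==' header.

== SKYLINES ==
[[37,17],[40,0]]
[[37,17],[40,0],[42,2],[48,0]]
[[37,17],[40,0],[41,18],[42,2],[48,0]]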